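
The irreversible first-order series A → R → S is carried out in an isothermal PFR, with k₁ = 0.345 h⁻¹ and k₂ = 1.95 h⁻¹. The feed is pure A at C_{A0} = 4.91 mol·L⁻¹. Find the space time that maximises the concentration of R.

For first-order series the maximum of C_R occurs at τ_opt = ln(k₂/k₁)/(k₂−k₁).
= ln(1.95/0.345)/(1.95−0.345) = ln(5.652)/1.605 = 1.732/1.605 = 1.08 h.

1.08 h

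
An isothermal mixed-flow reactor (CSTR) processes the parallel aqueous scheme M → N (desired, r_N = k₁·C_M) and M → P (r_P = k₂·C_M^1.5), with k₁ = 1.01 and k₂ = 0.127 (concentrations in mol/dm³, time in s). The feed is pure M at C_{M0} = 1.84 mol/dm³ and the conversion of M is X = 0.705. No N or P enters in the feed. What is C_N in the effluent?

1.19 mol/dm³

Exit C_M = C_{M0}(1−X) = 1.84×0.295 = 0.5428 mol/dm³.
In a CSTR the entire volume is at exit conditions, so r_N = 1.01×0.5428 = 0.5482 and r_P = 0.127×0.5428^1.5 = 0.05079.
Fraction of consumed M going to N: r_N/(r_N+r_P) = 0.9152.
C_N = 0.9152·C_{M0}·X = 0.9152×1.84×0.705 = 1.19 mol/dm³.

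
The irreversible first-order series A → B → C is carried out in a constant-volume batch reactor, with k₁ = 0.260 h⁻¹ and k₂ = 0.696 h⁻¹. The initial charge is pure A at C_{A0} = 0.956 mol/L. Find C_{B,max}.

At the optimum, C_{B,max}/C_{A0} = (k₁/k₂)^[k₂/(k₂−k₁)].
= (0.260/0.696)^(0.696/(0.696−0.260)) = (0.3736)^(1.596) = 0.2077.
C_{B,max} = 0.2077×0.956 = 0.199 mol/L.

0.199 mol/L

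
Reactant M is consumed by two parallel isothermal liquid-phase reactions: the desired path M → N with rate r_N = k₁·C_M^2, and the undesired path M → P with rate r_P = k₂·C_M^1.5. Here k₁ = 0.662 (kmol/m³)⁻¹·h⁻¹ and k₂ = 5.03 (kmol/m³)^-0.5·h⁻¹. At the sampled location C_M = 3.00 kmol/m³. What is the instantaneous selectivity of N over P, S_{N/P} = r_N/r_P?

0.228

S_{N/P} = r_N/r_P = (k₁·C_M^2)/(k₂·C_M^1.5) = (k₁/k₂)·C_M^0.5.
= (0.662×3.000^2) / (5.03×3.000^1.5) = 5.958/26.14 = 0.228.
Since the desired path is higher order in M, keeping C_M high (PFR or concentrated feed) favours N.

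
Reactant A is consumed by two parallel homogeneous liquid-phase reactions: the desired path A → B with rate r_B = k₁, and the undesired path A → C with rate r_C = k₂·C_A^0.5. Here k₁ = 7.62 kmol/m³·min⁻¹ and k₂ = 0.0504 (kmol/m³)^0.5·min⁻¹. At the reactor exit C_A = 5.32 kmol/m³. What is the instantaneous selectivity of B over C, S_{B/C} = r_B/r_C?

65.5

S_{B/C} = r_B/r_C = (k₁)/(k₂·C_A^0.5) = (k₁/k₂)·C_A^-0.5.
= (7.62) / (0.0504×5.320^0.5) = 7.620/0.1162 = 65.5.
The undesired path is higher order in A, so low C_A (CSTR or dilute feed) favours B.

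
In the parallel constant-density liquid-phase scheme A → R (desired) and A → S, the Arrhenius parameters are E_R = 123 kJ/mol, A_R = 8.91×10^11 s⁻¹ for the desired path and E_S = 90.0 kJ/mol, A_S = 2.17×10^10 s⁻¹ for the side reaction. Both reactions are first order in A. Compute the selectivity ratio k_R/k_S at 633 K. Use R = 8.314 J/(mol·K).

0.0777

Since both paths have the same order in A, the concentration cancels and S_{R/S} = k_R/k_S = (A_R/A_S)·exp[(E_S−E_R)/(RT)].
(E_S−E_R)/(RT) = (90.0−123)×10³/(8.314×633) = -33000/5263 = -6.270.
k_R/k_S = (8.91×10^11/2.17×10^10)·exp(-6.270) = 41.06 × 0.001891 = 0.0777.
Since E_R > E_S, raising the temperature improves selectivity toward R.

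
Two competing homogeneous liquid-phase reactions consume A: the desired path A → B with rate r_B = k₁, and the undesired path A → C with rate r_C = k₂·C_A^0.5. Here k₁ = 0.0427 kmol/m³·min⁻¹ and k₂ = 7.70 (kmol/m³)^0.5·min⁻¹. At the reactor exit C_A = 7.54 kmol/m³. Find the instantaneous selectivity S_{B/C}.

S_{B/C} = r_B/r_C = (k₁)/(k₂·C_A^0.5) = (k₁/k₂)·C_A^-0.5.
= (0.0427) / (7.70×7.540^0.5) = 0.04270/21.14 = 0.00202.

0.00202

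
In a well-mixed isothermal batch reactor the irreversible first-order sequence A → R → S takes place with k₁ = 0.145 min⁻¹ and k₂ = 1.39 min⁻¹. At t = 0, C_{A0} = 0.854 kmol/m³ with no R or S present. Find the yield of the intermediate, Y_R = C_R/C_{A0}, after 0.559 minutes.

For first-order series with pure A initially, C_R(t) = k₁C_{A0}/(k₂−k₁)·(e^(−k₁t) − e^(−k₂t)).
e^(−k₁t) = e^(−0.145×0.559) = e^(−0.08106) = 0.9221; e^(−k₂t) = e^(−0.7770) = 0.4598.
C_R = 0.145×0.854/(1.39−0.145) × (0.9221−0.4598) = 0.09946×0.4624 = 0.04599 kmol/m³.
Y_R = C_R/C_{A0} = 0.04599/0.854 = 0.0538.

0.0538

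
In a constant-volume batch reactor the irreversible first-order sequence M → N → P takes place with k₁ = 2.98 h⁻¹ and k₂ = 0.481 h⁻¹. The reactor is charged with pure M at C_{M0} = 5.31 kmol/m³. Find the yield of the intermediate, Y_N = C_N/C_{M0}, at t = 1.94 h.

For first-order series with pure M initially, C_N(t) = k₁C_{M0}/(k₂−k₁)·(e^(−k₁t) − e^(−k₂t)).
e^(−k₁t) = e^(−2.98×1.94) = e^(−5.781) = 0.003085; e^(−k₂t) = e^(−0.9331) = 0.3933.
C_N = 2.98×5.31/(0.481−2.98) × (0.003085−0.3933) = (-6.332)×(-0.3902) = 2.471 kmol/m³.
Y_N = C_N/C_{M0} = 2.471/5.31 = 0.465.

0.465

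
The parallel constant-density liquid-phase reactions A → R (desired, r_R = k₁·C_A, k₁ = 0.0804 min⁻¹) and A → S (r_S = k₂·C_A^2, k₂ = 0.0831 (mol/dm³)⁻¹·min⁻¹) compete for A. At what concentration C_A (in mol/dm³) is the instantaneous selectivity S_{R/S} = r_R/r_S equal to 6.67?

S_{R/S} = (k₁/k₂)·C_A⁻¹ ⇒ C_A = (S·k₂/k₁)^(-1).
= (6.67×0.0831/0.0804)^(-1) = (6.894)^(-1) = 0.145 mol/dm³.

0.145 mol/dm³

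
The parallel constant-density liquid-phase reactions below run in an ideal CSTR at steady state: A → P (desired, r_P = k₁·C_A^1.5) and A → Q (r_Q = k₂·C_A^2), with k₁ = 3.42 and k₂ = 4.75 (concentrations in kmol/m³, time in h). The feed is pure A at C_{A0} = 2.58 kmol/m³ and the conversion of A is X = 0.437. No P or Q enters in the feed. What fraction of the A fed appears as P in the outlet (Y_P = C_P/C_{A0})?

Exit C_A = C_{A0}(1−X) = 2.58×0.563 = 1.453 kmol/m³.
Rates in a CSTR are evaluated at the outlet concentration: r_P = 3.42×1.453^1.5 = 5.987, r_Q = 4.75×1.453^2 = 10.02.
Fraction of consumed A going to P: r_P/(r_P+r_Q) = 0.3740.
C_P = 0.3740·C_{A0}·X = 0.3740×2.58×0.437 = 0.422 kmol/m³; Y_P = C_P/C_{A0} = 0.163.

0.163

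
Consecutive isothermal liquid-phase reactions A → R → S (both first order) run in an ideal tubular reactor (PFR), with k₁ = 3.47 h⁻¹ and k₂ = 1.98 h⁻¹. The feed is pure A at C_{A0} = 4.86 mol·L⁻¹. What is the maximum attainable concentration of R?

Evaluating C_R at τ_opt = ln(k₂/k₁)/(k₂−k₁) gives C_{R,max}/C_{A0} = (k₁/k₂)^[k₂/(k₂−k₁)].
= (3.47/1.98)^(1.98/(1.98−3.47)) = (1.753)^(-1.329) = 0.4745.
C_{R,max} = 0.4745×4.86 = 2.31 mol·L⁻¹.

2.31 mol·L⁻¹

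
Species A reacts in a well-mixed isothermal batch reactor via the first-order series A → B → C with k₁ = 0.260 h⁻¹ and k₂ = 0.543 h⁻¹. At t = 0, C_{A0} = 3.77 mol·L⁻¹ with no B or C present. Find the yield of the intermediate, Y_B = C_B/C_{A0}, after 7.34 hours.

0.119

For first-order series with pure A initially, C_B(t) = k₁C_{A0}/(k₂−k₁)·(e^(−k₁t) − e^(−k₂t)).
e^(−k₁t) = e^(−0.260×7.34) = e^(−1.908) = 0.1483; e^(−k₂t) = e^(−3.986) = 0.01858.
C_B = 0.260×3.77/(0.543−0.260) × (0.1483−0.01858) = 3.464×0.1297 = 0.4494 mol·L⁻¹.
Y_B = C_B/C_{A0} = 0.4494/3.77 = 0.119.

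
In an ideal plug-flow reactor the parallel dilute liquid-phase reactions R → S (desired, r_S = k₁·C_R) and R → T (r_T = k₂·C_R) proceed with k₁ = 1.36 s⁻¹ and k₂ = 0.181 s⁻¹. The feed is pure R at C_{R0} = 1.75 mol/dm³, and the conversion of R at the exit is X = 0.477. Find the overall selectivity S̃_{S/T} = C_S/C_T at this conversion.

7.51

C_R = C_{R0}(1−X) = 0.9153 mol/dm³.
Both paths are first order in R, so the instantaneous fraction to S is constant: dC_S/d(−C_R) = k₁/(k₁+k₂) = 0.8825.
C_S = 0.8825·(C_{R0}−C_R) = 0.8825×0.8347 = 0.737 mol/dm³.
C_T = (C_{R0}−C_R)−C_S = 0.09805 mol/dm³; S̃_{S/T} = 0.7367/0.09805 = 7.51.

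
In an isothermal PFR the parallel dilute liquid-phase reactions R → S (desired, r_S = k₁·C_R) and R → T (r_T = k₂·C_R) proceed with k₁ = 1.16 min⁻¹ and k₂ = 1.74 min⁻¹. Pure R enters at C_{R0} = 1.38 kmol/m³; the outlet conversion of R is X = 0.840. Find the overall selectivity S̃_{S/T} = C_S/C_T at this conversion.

0.667

C_R = C_{R0}(1−X) = 0.2208 kmol/m³.
Both paths are first order in R, so the instantaneous fraction to S is constant: dC_S/d(−C_R) = k₁/(k₁+k₂) = 0.4000.
C_S = 0.4000·(C_{R0}−C_R) = 0.4000×1.159 = 0.464 kmol/m³.
C_T = (C_{R0}−C_R)−C_S = 0.6955 kmol/m³; S̃_{S/T} = 0.4637/0.6955 = 0.667.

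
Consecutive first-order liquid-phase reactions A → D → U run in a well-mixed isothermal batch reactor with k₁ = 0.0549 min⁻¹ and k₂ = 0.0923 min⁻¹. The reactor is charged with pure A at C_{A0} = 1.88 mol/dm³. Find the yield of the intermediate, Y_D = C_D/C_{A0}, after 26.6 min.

0.215

For first-order series with pure A initially, C_D(t) = k₁C_{A0}/(k₂−k₁)·(e^(−k₁t) − e^(−k₂t)).
e^(−k₁t) = e^(−0.0549×26.6) = e^(−1.460) = 0.2322; e^(−k₂t) = e^(−2.455) = 0.08585.
C_D = 0.0549×1.88/(0.0923−0.0549) × (0.2322−0.08585) = 2.760×0.1463 = 0.4038 mol/dm³.
Y_D = C_D/C_{A0} = 0.4038/1.88 = 0.215.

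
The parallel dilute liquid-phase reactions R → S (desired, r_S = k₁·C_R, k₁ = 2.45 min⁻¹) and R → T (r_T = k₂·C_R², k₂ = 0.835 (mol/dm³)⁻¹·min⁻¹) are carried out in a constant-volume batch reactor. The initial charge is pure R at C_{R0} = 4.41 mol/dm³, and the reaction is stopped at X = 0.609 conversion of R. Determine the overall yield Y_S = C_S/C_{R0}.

C_R = C_{R0}(1−X) = 1.724 mol/dm³.
Along a PFR/batch, dC_S/dC_R = −r_S/(r_S+r_T) = −k₁/(k₁+k₂·C_R).
Integrating from C_{R0} to C_R: C_S = (2.45/0.835)·ln[(2.45+0.835·4.41)/(2.45+0.835·1.72)] = 2.934·ln(6.132/3.890) = 1.336 mol/dm³.
Y_S = C_S/C_{R0} = 1.336/4.41 = 0.303.

0.303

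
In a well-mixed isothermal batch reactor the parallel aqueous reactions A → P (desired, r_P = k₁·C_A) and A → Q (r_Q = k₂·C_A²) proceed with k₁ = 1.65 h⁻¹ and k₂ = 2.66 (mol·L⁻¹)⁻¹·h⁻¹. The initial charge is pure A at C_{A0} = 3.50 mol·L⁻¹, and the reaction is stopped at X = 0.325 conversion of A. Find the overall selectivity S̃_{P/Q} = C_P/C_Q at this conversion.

C_A = C_{A0}(1−X) = 2.363 mol·L⁻¹.
Along a PFR/batch, dC_P/dC_A = −r_P/(r_P+r_Q) = −k₁/(k₁+k₂·C_A).
Integrating from C_{A0} to C_A: C_P = (1.65/2.66)·ln[(1.65+2.66·3.50)/(1.65+2.66·2.36)] = 0.6203·ln(10.96/7.934) = 0.2004 mol·L⁻¹.
C_Q = (C_{A0}−C_A)−C_P = 0.9371 mol·L⁻¹; S̃_{P/Q} = 0.2004/0.9371 = 0.214.

0.214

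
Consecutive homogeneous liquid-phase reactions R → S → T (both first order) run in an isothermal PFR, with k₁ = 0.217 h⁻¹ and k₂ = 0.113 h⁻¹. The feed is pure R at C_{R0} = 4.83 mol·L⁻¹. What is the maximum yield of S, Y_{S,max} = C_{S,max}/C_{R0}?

At the optimum, C_{S,max}/C_{R0} = (k₁/k₂)^[k₂/(k₂−k₁)].
= (0.217/0.113)^(0.113/(0.113−0.217)) = (1.920)^(-1.087) = 0.4921.

0.492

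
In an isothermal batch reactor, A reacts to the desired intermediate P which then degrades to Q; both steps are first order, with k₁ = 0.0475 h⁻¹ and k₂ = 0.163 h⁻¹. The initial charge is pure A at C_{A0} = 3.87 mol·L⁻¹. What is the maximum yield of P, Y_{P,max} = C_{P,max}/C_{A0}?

At the optimum, C_{P,max}/C_{A0} = (k₁/k₂)^[k₂/(k₂−k₁)].
= (0.0475/0.163)^(0.163/(0.163−0.0475)) = (0.2914)^(1.411) = 0.1755.

0.176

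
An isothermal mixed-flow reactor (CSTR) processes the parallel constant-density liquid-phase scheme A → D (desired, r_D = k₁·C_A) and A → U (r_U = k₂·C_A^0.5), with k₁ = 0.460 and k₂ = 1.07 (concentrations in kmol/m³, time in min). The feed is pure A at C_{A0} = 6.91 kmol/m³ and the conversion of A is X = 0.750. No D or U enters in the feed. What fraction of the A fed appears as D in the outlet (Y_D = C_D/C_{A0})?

Exit C_A = C_{A0}(1−X) = 6.91×0.250 = 1.728 kmol/m³.
In a CSTR the entire volume is at exit conditions, so r_D = 0.460×1.728 = 0.7947 and r_U = 1.07×1.728^0.5 = 1.406.
Fraction of consumed A going to D: r_D/(r_D+r_U) = 0.3610.
C_D = 0.3610·C_{A0}·X = 0.3610×6.91×0.750 = 1.87 kmol/m³; Y_D = C_D/C_{A0} = 0.271.

0.271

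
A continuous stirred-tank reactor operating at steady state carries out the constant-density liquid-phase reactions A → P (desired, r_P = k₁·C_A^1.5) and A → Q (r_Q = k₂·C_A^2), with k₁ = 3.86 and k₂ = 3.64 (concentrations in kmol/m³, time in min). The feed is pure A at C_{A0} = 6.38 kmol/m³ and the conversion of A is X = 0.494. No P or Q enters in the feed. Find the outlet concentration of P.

1.17 kmol/m³

Exit C_A = C_{A0}(1−X) = 6.38×0.506 = 3.228 kmol/m³.
A CSTR operates uniformly at the exit composition, giving r_P = 22.39 and r_Q = 37.94 (each k·C_A^n at C_A = 3.228).
Fraction of consumed A going to P: r_P/(r_P+r_Q) = 0.3711.
C_P = 0.3711·C_{A0}·X = 0.3711×6.38×0.494 = 1.17 kmol/m³.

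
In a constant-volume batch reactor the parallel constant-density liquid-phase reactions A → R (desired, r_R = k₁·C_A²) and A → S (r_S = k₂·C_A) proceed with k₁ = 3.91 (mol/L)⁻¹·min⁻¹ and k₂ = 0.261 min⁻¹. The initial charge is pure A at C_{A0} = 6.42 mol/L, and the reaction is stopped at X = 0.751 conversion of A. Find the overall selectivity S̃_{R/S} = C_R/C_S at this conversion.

52.1

C_A = C_{A0}(1−X) = 1.599 mol/L.
Along a PFR/batch, dC_S/dC_A = −r_S/(r_R+r_S) = −k₂/(k₂+k₁·C_A).
Integrating from C_{A0} to C_A: C_S = (0.261/3.91)·ln[(0.261+3.91·6.42)/(0.261+3.91·1.60)] = 0.06675·ln(25.36/6.511) = 0.09077 mol/L.
Then C_R = (C_{A0}−C_A) − C_S = 4.821 − 0.09077 = 4.731 mol/L.
S̃_{R/S} = C_R/C_S = 4.731/0.09077 = 52.1.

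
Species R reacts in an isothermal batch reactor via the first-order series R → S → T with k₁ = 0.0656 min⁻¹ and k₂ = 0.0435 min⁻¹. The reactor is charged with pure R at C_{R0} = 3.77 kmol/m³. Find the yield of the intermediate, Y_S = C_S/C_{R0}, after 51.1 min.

0.218

The intermediate concentration in a first-order A→B→C sequence is C_S = k₁C_{R0}(e^(−k₁t) − e^(−k₂t))/(k₂−k₁).
e^(−k₁t) = e^(−0.0656×51.1) = e^(−3.352) = 0.03501; e^(−k₂t) = e^(−2.223) = 0.1083.
C_S = 0.0656×3.77/(0.0435−0.0656) × (0.03501−0.1083) = (-11.19)×(-0.07329) = 0.8202 kmol/m³.
Y_S = C_S/C_{R0} = 0.8202/3.77 = 0.218.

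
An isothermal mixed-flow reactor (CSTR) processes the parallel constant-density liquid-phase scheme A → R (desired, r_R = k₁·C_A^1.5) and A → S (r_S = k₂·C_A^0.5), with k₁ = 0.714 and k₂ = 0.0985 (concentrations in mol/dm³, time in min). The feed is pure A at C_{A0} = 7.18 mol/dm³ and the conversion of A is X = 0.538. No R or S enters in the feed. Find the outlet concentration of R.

Exit C_A = C_{A0}(1−X) = 7.18×0.462 = 3.317 mol/dm³.
A CSTR operates uniformly at the exit composition, giving r_R = 4.314 and r_S = 0.1794 (each k·C_A^n at C_A = 3.317).
Fraction of consumed A going to R: r_R/(r_R+r_S) = 0.9601.
C_R = 0.9601·C_{A0}·X = 0.9601×7.18×0.538 = 3.71 mol/dm³.

3.71 mol/dm³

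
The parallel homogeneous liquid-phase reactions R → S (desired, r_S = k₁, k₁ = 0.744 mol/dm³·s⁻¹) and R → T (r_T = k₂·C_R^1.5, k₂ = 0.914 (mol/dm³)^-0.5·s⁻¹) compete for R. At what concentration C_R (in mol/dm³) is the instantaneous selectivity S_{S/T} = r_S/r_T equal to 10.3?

S_{S/T} = (k₁/k₂)·C_R^-1.5 ⇒ C_R = (S·k₂/k₁)^(1/(-1.5)).
= (10.3×0.914/0.744)^(-0.6667) = (12.65)^(-0.6667) = 0.184 mol/dm³.

0.184 mol/dm³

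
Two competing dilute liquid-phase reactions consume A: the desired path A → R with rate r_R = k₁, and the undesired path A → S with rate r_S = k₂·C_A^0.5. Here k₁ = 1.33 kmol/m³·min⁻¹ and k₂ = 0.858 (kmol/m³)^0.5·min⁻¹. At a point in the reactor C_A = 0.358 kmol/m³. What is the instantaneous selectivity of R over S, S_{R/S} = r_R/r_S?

S_{R/S} = r_R/r_S = (k₁)/(k₂·C_A^0.5) = (k₁/k₂)·C_A^-0.5.
= (1.33) / (0.858×0.3580^0.5) = 1.330/0.5134 = 2.59.

2.59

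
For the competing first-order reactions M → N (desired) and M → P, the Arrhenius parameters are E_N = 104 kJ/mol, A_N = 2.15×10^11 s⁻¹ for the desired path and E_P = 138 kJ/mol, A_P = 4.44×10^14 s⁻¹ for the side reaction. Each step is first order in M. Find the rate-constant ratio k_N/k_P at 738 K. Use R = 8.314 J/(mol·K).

With equal orders, S_{N/P} = k_N/k_P = (A_N/A_P)·exp[(E_P−E_N)/(RT)].
(E_P−E_N)/(RT) = (138−104)×10³/(8.314×738) = 34000/6136 = 5.541.
k_N/k_P = (2.15×10^11/4.44×10^14)·exp(5.541) = 4.842×10^-4 × 255.0 = 0.123.

0.123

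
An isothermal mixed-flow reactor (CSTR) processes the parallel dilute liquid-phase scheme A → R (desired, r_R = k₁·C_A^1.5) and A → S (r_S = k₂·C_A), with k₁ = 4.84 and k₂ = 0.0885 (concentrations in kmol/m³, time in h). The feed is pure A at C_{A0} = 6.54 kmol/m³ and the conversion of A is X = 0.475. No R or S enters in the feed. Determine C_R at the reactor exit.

3.08 kmol/m³

Exit C_A = C_{A0}(1−X) = 6.54×0.525 = 3.433 kmol/m³.
In a CSTR the entire volume is at exit conditions, so r_R = 4.84×3.433^1.5 = 30.79 and r_S = 0.0885×3.433 = 0.3039.
Fraction of consumed A going to R: r_R/(r_R+r_S) = 0.9902.
C_R = 0.9902·C_{A0}·X = 0.9902×6.54×0.475 = 3.08 kmol/m³.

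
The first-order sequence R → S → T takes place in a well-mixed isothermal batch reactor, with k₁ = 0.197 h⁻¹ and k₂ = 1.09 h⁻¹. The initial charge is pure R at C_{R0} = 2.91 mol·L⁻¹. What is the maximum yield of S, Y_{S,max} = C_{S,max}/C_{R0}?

0.124

For a first-order series the maximum intermediate yield is C_{S,max}/C_{R0} = (k₁/k₂)^[k₂/(k₂−k₁)].
= (0.197/1.09)^(1.09/(1.09−0.197)) = (0.1807)^(1.221) = 0.1239.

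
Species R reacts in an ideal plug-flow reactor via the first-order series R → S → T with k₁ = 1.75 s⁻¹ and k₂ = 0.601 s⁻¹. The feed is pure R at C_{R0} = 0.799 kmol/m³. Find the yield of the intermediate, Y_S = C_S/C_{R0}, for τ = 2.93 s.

For first-order series with pure R initially, C_S(τ) = k₁C_{R0}/(k₂−k₁)·(e^(−k₁τ) − e^(−k₂τ)).
e^(−k₁τ) = e^(−1.75×2.93) = e^(−5.128) = 0.005931; e^(−k₂τ) = e^(−1.761) = 0.1719.
C_S = 1.75×0.799/(0.601−1.75) × (0.005931−0.1719) = (-1.217)×(-0.1660) = 0.2020 kmol/m³.
Y_S = C_S/C_{R0} = 0.2020/0.799 = 0.253.

0.253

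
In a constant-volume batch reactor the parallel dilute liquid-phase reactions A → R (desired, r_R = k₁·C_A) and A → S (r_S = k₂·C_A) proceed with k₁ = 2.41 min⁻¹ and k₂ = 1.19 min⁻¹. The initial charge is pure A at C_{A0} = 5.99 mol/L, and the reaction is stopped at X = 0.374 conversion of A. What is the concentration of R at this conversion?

C_A = C_{A0}(1−X) = 3.750 mol/L.
Both paths are first order in A, so the instantaneous fraction to R is constant: dC_R/d(−C_A) = k₁/(k₁+k₂) = 0.6694.
C_R = 0.6694·(C_{A0}−C_A) = 0.6694×2.240 = 1.50 mol/L.

1.50 mol/L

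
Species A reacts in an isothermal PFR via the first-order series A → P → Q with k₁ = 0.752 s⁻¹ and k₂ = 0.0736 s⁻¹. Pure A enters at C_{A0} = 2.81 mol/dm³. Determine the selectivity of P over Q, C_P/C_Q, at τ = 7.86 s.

The intermediate concentration in a first-order A→B→C sequence is C_P = k₁C_{A0}(e^(−k₁τ) − e^(−k₂τ))/(k₂−k₁).
e^(−k₁τ) = e^(−0.752×7.86) = e^(−5.911) = 0.002710; e^(−k₂τ) = e^(−0.5785) = 0.5607.
C_P = 0.752×2.81/(0.0736−0.752) × (0.002710−0.5607) = (-3.115)×(-0.5580) = 1.738 mol/dm³.
C_A = C_{A0}e^(−k₁τ) = 0.007616 mol/dm³, so C_Q = C_{A0}−C_A−C_P = 1.064 mol/dm³; C_P/C_Q = 1.63.

1.63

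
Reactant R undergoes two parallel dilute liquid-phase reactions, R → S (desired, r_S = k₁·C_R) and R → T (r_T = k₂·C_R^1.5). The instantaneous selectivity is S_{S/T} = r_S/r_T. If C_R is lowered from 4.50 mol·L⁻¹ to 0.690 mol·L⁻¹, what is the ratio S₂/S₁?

2.55

S_{S/T} = (k₁/k₂)·C_R^-0.5, so S₂/S₁ = (C_{R,2}/C_{R,1})^-0.5.
= (0.690/4.50)^(-0.5) = (0.1533)^(-0.5) = 2.55.
Selectivity toward S rises as C_R falls — low-concentration operation is favoured.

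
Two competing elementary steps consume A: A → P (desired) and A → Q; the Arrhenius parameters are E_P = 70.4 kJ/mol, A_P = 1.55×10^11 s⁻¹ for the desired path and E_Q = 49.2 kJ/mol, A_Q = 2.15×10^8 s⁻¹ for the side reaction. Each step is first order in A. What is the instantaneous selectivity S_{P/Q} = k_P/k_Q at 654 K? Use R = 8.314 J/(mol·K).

14.6

k_P/k_Q = (A_P/A_Q)·exp[−(E_P−E_Q)/(RT)] = (A_P/A_Q)·exp[(E_Q−E_P)/(RT)].
(E_Q−E_P)/(RT) = (49.2−70.4)×10³/(8.314×654) = -21200/5437 = -3.899.
k_P/k_Q = (1.55×10^11/2.15×10^8)·exp(-3.899) = 720.9 × 0.02026 = 14.6.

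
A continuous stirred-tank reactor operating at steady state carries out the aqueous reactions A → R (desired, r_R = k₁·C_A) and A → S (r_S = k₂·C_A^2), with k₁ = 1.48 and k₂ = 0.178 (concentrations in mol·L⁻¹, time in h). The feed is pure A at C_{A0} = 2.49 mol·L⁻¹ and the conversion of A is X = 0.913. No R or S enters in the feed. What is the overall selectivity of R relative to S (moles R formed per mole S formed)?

Exit C_A = C_{A0}(1−X) = 2.49×0.0870 = 0.2166 mol·L⁻¹.
A CSTR operates uniformly at the exit composition, giving r_R = 0.3206 and r_S = 0.008353 (each k·C_A^n at C_A = 0.2166).
Overall selectivity = C_R/C_S = r_Rτ/(r_Sτ) = r_R/r_S = 38.4.

38.4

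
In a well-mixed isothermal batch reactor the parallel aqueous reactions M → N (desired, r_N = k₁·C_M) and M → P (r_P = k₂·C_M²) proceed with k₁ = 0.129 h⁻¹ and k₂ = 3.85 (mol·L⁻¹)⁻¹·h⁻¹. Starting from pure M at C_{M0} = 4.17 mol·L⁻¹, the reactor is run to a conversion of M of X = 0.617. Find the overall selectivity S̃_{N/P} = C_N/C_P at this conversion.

0.0125

C_M = C_{M0}(1−X) = 1.597 mol·L⁻¹.
Along a PFR/batch, dC_N/dC_M = −r_N/(r_N+r_P) = −k₁/(k₁+k₂·C_M).
Integrating from C_{M0} to C_M: C_N = (0.129/3.85)·ln[(0.129+3.85·4.17)/(0.129+3.85·1.60)] = 0.03351·ln(16.18/6.278) = 0.03173 mol·L⁻¹.
C_P = (C_{M0}−C_M)−C_N = 2.541 mol·L⁻¹; S̃_{N/P} = 0.03173/2.541 = 0.0125.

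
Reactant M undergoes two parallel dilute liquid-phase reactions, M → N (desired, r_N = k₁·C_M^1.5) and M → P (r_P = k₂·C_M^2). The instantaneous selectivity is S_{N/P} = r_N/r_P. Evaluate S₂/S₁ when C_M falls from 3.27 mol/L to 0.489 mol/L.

S_{N/P} = (k₁/k₂)·C_M^-0.5, so S₂/S₁ = (C_{M,2}/C_{M,1})^-0.5.
= (0.489/3.27)^(-0.5) = (0.1495)^(-0.5) = 2.59.

2.59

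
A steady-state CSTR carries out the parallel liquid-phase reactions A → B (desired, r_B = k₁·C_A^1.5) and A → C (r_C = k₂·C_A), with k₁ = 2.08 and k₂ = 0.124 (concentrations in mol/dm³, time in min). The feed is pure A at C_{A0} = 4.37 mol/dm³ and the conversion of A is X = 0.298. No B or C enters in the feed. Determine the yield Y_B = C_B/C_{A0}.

Exit C_A = C_{A0}(1−X) = 4.37×0.702 = 3.068 mol/dm³.
A CSTR operates uniformly at the exit composition, giving r_B = 11.18 and r_C = 0.3804 (each k·C_A^n at C_A = 3.068).
Fraction of consumed A going to B: r_B/(r_B+r_C) = 0.9671.
C_B = 0.9671·C_{A0}·X = 0.9671×4.37×0.298 = 1.26 mol/dm³; Y_B = C_B/C_{A0} = 0.288.

0.288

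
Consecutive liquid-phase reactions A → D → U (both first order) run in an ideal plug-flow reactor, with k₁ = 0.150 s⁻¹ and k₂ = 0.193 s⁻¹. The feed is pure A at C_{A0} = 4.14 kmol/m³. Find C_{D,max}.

1.34 kmol/m³

For a first-order series the maximum intermediate yield is C_{D,max}/C_{A0} = (k₁/k₂)^[k₂/(k₂−k₁)].
= (0.150/0.193)^(0.193/(0.193−0.150)) = (0.7772)^(4.488) = 0.3226.
C_{D,max} = 0.3226×4.14 = 1.34 kmol/m³.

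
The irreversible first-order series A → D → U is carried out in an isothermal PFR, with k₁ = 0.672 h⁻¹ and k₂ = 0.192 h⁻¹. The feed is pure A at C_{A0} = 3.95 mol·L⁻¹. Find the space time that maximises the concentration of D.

2.61 h

Setting dC_D/dτ = 0 gives τ_opt = ln(k₂/k₁)/(k₂−k₁).
= ln(0.192/0.672)/(0.192−0.672) = ln(0.2857)/-0.4800 = -1.253/-0.4800 = 2.61 h.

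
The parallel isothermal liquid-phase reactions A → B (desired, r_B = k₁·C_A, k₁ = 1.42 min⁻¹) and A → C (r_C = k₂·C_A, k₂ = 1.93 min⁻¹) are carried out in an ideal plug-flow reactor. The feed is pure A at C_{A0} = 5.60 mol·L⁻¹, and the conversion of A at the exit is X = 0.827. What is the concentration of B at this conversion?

C_A = C_{A0}(1−X) = 0.9688 mol·L⁻¹.
Both paths are first order in A, so the instantaneous fraction to B is constant: dC_B/d(−C_A) = k₁/(k₁+k₂) = 0.4239.
C_B = 0.4239·(C_{A0}−C_A) = 0.4239×4.631 = 1.96 mol·L⁻¹.

1.96 mol·L⁻¹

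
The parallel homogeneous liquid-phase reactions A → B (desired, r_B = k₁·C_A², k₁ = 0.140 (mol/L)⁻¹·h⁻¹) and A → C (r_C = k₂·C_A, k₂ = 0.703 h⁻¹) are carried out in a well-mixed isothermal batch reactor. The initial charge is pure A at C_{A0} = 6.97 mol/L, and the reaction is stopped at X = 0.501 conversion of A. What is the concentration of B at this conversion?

1.76 mol/L

C_A = C_{A0}(1−X) = 3.478 mol/L.
Along a PFR/batch, dC_C/dC_A = −r_C/(r_B+r_C) = −k₂/(k₂+k₁·C_A).
Integrating from C_{A0} to C_A: C_C = (0.703/0.140)·ln[(0.703+0.140·6.97)/(0.703+0.140·3.48)] = 5.021·ln(1.679/1.190) = 1.728 mol/L.
Then C_B = (C_{A0}−C_A) − C_C = 3.492 − 1.728 = 1.764 mol/L.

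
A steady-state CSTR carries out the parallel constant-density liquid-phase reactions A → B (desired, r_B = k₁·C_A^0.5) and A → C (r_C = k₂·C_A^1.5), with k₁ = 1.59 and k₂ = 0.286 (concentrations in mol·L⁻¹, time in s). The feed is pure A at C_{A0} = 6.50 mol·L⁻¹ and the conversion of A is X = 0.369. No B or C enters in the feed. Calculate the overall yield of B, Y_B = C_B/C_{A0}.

0.212

Exit C_A = C_{A0}(1−X) = 6.50×0.631 = 4.101 mol·L⁻¹.
A CSTR operates uniformly at the exit composition, giving r_B = 3.220 and r_C = 2.376 (each k·C_A^n at C_A = 4.101).
Fraction of consumed A going to B: r_B/(r_B+r_C) = 0.5755.
C_B = 0.5755·C_{A0}·X = 0.5755×6.50×0.369 = 1.38 mol·L⁻¹; Y_B = C_B/C_{A0} = 0.212.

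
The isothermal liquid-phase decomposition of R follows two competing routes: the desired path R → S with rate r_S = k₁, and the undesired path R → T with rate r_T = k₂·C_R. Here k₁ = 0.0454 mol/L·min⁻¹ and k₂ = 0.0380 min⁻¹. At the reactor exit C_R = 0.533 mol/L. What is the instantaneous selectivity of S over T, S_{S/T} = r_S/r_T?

S_{S/T} = r_S/r_T = (k₁)/(k₂·C_R) = (k₁/k₂)·C_R⁻¹.
= (0.0454) / (0.0380×0.5330) = 0.04540/0.02025 = 2.24.

2.24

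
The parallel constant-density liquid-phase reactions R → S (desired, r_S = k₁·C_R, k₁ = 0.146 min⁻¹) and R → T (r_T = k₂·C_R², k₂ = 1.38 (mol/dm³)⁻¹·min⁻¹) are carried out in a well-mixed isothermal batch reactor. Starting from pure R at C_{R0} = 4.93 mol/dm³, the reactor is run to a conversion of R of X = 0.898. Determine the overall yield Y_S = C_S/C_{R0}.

0.0453

C_R = C_{R0}(1−X) = 0.5029 mol/dm³.
Along a PFR/batch, dC_S/dC_R = −r_S/(r_S+r_T) = −k₁/(k₁+k₂·C_R).
Integrating from C_{R0} to C_R: C_S = (0.146/1.38)·ln[(0.146+1.38·4.93)/(0.146+1.38·0.503)] = 0.1058·ln(6.949/0.8399) = 0.2236 mol/dm³.
Y_S = C_S/C_{R0} = 0.2236/4.93 = 0.0453.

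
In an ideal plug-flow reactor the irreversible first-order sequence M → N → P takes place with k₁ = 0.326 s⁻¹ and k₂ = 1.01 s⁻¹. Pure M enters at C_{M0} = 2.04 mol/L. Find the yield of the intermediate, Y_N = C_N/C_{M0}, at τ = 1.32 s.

For first-order series with pure M initially, C_N(τ) = k₁C_{M0}/(k₂−k₁)·(e^(−k₁τ) − e^(−k₂τ)).
e^(−k₁τ) = e^(−0.326×1.32) = e^(−0.4303) = 0.6503; e^(−k₂τ) = e^(−1.333) = 0.2636.
C_N = 0.326×2.04/(1.01−0.326) × (0.6503−0.2636) = 0.9723×0.3867 = 0.3760 mol/L.
Y_N = C_N/C_{M0} = 0.3760/2.04 = 0.184.

0.184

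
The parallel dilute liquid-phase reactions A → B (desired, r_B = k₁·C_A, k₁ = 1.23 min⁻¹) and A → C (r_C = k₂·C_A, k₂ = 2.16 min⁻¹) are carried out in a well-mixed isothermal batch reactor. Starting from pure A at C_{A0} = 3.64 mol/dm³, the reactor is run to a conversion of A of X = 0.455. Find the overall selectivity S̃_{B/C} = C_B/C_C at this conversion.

0.569

C_A = C_{A0}(1−X) = 1.984 mol/dm³.
Both paths are first order in A, so the instantaneous fraction to B is constant: dC_B/d(−C_A) = k₁/(k₁+k₂) = 0.3628.
C_B = 0.3628·(C_{A0}−C_A) = 0.3628×1.656 = 0.601 mol/dm³.
C_C = (C_{A0}−C_A)−C_B = 1.055 mol/dm³; S̃_{B/C} = 0.6009/1.055 = 0.569.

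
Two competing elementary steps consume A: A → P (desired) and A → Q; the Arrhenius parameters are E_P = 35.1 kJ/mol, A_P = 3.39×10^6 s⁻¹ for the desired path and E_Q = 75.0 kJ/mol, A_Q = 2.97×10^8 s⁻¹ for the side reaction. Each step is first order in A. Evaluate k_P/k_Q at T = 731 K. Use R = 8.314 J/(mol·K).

Since both paths have the same order in A, the concentration cancels and S_{P/Q} = k_P/k_Q = (A_P/A_Q)·exp[(E_Q−E_P)/(RT)].
(E_Q−E_P)/(RT) = (75.0−35.1)×10³/(8.314×731) = 39900/6078 = 6.565.
k_P/k_Q = (3.39×10^6/2.97×10^8)·exp(6.565) = 0.01141 × 709.9 = 8.10.
Since E_P < E_Q, lowering the temperature improves selectivity toward P.

8.10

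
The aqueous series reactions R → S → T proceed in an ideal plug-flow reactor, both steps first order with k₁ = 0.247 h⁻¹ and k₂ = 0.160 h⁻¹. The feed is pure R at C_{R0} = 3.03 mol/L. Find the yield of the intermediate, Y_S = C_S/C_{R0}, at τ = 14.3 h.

The intermediate concentration in a first-order A→B→C sequence is C_S = k₁C_{R0}(e^(−k₁τ) − e^(−k₂τ))/(k₂−k₁).
e^(−k₁τ) = e^(−0.247×14.3) = e^(−3.532) = 0.02924; e^(−k₂τ) = e^(−2.288) = 0.1015.
C_S = 0.247×3.03/(0.160−0.247) × (0.02924−0.1015) = (-8.602)×(-0.07223) = 0.6213 mol/L.
Y_S = C_S/C_{R0} = 0.6213/3.03 = 0.205.

0.205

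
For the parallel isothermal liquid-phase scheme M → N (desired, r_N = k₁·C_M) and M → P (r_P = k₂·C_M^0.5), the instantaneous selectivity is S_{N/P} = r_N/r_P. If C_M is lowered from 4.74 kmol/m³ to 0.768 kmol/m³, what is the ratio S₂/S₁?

S_{N/P} = (k₁/k₂)·C_M^0.5, so S₂/S₁ = (C_{M,2}/C_{M,1})^0.5.
= (0.768/4.74)^0.5 = (0.1620)^0.5 = 0.403.
Selectivity toward N falls as C_M falls — high-concentration operation is favoured.

0.403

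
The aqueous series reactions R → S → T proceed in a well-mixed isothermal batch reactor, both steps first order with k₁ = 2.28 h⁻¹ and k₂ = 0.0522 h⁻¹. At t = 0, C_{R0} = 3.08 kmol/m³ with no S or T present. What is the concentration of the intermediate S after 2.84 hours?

The intermediate concentration in a first-order A→B→C sequence is C_S = k₁C_{R0}(e^(−k₁t) − e^(−k₂t))/(k₂−k₁).
e^(−k₁t) = e^(−2.28×2.84) = e^(−6.475) = 0.001541; e^(−k₂t) = e^(−0.1482) = 0.8622.
C_S = 2.28×3.08/(0.0522−2.28) × (0.001541−0.8622) = (-3.152)×(-0.8607) = 2.713 kmol/m³.

2.71 kmol/m³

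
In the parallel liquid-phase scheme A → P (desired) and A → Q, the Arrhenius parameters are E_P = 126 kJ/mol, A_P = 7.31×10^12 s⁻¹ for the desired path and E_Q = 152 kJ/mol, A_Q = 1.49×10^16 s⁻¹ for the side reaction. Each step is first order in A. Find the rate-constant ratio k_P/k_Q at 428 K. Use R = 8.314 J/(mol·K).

Since both paths have the same order in A, the concentration cancels and S_{P/Q} = k_P/k_Q = (A_P/A_Q)·exp[(E_Q−E_P)/(RT)].
(E_Q−E_P)/(RT) = (152−126)×10³/(8.314×428) = 26000/3558 = 7.307.
k_P/k_Q = (7.31×10^12/1.49×10^16)·exp(7.307) = 4.906×10^-4 × 1490 = 0.731.
Since E_P < E_Q, lowering the temperature improves selectivity toward P.

0.731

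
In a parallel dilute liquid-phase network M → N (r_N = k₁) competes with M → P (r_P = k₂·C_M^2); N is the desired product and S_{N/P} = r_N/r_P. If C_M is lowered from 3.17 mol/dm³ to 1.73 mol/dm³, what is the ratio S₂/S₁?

S_{N/P} = (k₁/k₂)·C_M^-2, so S₂/S₁ = (C_{M,2}/C_{M,1})^-2.
= (1.73/3.17)^(-2) = (0.5457)^(-2) = 3.36.
Selectivity toward N rises as C_M falls — low-concentration operation is favoured.

3.36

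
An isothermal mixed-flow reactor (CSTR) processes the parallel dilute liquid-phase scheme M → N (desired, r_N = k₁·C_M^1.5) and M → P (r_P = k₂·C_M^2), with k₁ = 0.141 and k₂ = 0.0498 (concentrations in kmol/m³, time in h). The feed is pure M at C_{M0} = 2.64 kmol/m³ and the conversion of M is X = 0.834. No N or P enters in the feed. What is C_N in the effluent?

1.78 kmol/m³

Exit C_M = C_{M0}(1−X) = 2.64×0.166 = 0.4382 kmol/m³.
Rates in a CSTR are evaluated at the outlet concentration: r_N = 0.141×0.4382^1.5 = 0.04091, r_P = 0.0498×0.4382^2 = 0.009564.
Fraction of consumed M going to N: r_N/(r_N+r_P) = 0.8105.
C_N = 0.8105·C_{M0}·X = 0.8105×2.64×0.834 = 1.78 kmol/m³.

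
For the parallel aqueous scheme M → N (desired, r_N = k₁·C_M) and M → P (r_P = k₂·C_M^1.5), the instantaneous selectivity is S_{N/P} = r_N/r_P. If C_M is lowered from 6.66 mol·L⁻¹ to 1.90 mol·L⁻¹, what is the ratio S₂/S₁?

S_{N/P} = (k₁/k₂)·C_M^-0.5, so S₂/S₁ = (C_{M,2}/C_{M,1})^-0.5.
= (1.90/6.66)^(-0.5) = (0.2853)^(-0.5) = 1.87.

1.87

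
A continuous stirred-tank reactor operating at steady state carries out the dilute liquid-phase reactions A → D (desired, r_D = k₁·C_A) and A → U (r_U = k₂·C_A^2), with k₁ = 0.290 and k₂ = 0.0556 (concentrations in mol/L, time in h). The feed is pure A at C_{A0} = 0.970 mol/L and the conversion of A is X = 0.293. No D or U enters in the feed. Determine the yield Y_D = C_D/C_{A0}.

0.259

Exit C_A = C_{A0}(1−X) = 0.970×0.707 = 0.6858 mol/L.
Rates in a CSTR are evaluated at the outlet concentration: r_D = 0.290×0.6858 = 0.1989, r_U = 0.0556×0.6858^2 = 0.02615.
Fraction of consumed A going to D: r_D/(r_D+r_U) = 0.8838.
C_D = 0.8838·C_{A0}·X = 0.8838×0.970×0.293 = 0.251 mol/L; Y_D = C_D/C_{A0} = 0.259.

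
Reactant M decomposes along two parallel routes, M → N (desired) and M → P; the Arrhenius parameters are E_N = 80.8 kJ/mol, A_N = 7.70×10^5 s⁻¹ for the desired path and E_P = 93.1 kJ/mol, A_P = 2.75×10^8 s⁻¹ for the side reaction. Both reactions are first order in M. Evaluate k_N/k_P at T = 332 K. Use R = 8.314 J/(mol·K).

Since both paths have the same order in M, the concentration cancels and S_{N/P} = k_N/k_P = (A_N/A_P)·exp[(E_P−E_N)/(RT)].
(E_P−E_N)/(RT) = (93.1−80.8)×10³/(8.314×332) = 12300/2760 = 4.456.
k_N/k_P = (7.70×10^5/2.75×10^8)·exp(4.456) = 0.002800 × 86.15 = 0.241.
Since E_N < E_P, lowering the temperature improves selectivity toward N.

0.241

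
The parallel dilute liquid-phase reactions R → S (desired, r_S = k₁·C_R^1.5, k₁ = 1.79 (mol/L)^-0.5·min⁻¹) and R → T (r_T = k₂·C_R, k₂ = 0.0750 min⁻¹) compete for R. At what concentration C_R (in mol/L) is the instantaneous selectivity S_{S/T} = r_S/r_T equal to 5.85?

S_{S/T} = (k₁/k₂)·C_R^0.5 ⇒ C_R = (S·k₂/k₁)^(2).
= (5.85×0.0750/1.79)^(2) = (0.2451)^(2) = 0.0601 mol/L.

0.0601 mol/L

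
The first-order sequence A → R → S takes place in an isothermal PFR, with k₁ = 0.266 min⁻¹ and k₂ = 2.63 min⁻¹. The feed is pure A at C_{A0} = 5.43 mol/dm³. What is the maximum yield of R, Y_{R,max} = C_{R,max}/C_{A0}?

0.0782

For a first-order series the maximum intermediate yield is C_{R,max}/C_{A0} = (k₁/k₂)^[k₂/(k₂−k₁)].
= (0.266/2.63)^(2.63/(2.63−0.266)) = (0.1011)^(1.113) = 0.07816.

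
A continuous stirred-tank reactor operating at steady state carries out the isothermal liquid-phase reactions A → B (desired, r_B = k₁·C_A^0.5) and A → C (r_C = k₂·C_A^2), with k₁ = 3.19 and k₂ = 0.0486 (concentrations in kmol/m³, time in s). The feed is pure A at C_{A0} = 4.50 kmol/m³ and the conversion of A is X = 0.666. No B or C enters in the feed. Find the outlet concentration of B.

Exit C_A = C_{A0}(1−X) = 4.50×0.334 = 1.503 kmol/m³.
A CSTR operates uniformly at the exit composition, giving r_B = 3.911 and r_C = 0.1098 (each k·C_A^n at C_A = 1.503).
Fraction of consumed A going to B: r_B/(r_B+r_C) = 0.9727.
C_B = 0.9727·C_{A0}·X = 0.9727×4.50×0.666 = 2.92 kmol/m³.

2.92 kmol/m³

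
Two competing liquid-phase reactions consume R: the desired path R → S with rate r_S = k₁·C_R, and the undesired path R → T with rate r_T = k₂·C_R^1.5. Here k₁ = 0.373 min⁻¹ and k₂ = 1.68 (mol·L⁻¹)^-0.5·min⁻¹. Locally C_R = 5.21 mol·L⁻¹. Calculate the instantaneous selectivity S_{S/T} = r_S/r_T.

S_{S/T} = r_S/r_T = (k₁·C_R)/(k₂·C_R^1.5) = (k₁/k₂)·C_R^-0.5.
= (0.373×5.210) / (1.68×5.210^1.5) = 1.943/19.98 = 0.0973.
The undesired path is higher order in R, so low C_R (CSTR or dilute feed) favours S.

0.0973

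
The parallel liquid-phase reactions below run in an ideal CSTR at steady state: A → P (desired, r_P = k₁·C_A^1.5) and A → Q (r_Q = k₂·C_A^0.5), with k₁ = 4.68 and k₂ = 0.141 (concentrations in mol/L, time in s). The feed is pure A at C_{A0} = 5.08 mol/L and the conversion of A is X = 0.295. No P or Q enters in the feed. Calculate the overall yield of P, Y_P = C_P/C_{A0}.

Exit C_A = C_{A0}(1−X) = 5.08×0.705 = 3.581 mol/L.
In a CSTR the entire volume is at exit conditions, so r_P = 4.68×3.581^1.5 = 31.72 and r_Q = 0.141×3.581^0.5 = 0.2668.
Fraction of consumed A going to P: r_P/(r_P+r_Q) = 0.9917.
C_P = 0.9917·C_{A0}·X = 0.9917×5.08×0.295 = 1.49 mol/L; Y_P = C_P/C_{A0} = 0.293.

0.293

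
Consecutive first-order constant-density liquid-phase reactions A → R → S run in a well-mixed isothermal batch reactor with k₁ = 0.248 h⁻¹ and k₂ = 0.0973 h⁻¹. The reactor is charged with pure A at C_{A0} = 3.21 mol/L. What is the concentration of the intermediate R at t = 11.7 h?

1.40 mol/L

For first-order series with pure A initially, C_R(t) = k₁C_{A0}/(k₂−k₁)·(e^(−k₁t) − e^(−k₂t)).
e^(−k₁t) = e^(−0.248×11.7) = e^(−2.902) = 0.05494; e^(−k₂t) = e^(−1.138) = 0.3203.
C_R = 0.248×3.21/(0.0973−0.248) × (0.05494−0.3203) = (-5.283)×(-0.2654) = 1.402 mol/L.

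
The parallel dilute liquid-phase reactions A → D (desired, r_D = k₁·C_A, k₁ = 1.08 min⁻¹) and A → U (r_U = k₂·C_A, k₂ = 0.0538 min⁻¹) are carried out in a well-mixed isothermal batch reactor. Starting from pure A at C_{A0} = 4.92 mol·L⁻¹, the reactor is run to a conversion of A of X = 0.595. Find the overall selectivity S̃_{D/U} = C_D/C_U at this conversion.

C_A = C_{A0}(1−X) = 1.993 mol·L⁻¹.
Both paths are first order in A, so the instantaneous fraction to D is constant: dC_D/d(−C_A) = k₁/(k₁+k₂) = 0.9525.
C_D = 0.9525·(C_{A0}−C_A) = 0.9525×2.927 = 2.79 mol·L⁻¹.
C_U = (C_{A0}−C_A)−C_D = 0.1389 mol·L⁻¹; S̃_{D/U} = 2.788/0.1389 = 20.1.

20.1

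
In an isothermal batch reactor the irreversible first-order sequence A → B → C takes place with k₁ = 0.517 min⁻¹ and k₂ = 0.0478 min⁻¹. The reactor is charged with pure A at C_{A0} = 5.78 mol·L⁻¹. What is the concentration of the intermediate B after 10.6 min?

3.81 mol·L⁻¹

Solving the coupled first-order balances gives C_B(t) = [k₁/(k₂−k₁)]·C_{A0}·(e^(−k₁t) − e^(−k₂t)).
e^(−k₁t) = e^(−0.517×10.6) = e^(−5.480) = 0.004168; e^(−k₂t) = e^(−0.5067) = 0.6025.
C_B = 0.517×5.78/(0.0478−0.517) × (0.004168−0.6025) = (-6.369)×(-0.5983) = 3.811 mol·L⁻¹.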